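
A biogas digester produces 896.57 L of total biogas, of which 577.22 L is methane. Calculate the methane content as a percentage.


CH4% = V_CH4 / V_total * 100
= 577.22 / 896.57 * 100
= 64.3809%

64.3809%


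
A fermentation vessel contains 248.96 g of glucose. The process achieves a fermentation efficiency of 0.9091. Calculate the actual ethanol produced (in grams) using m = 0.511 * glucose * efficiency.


Actual ethanol: m = 0.511 * 248.96 * 0.9091
m = 115.6544 g

115.6544 g


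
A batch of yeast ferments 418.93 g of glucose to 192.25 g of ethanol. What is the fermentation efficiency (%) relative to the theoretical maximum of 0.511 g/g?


Fermentation efficiency = (actual / (0.511 * glucose)) * 100
= (192.25 / (0.511 * 418.93)) * 100
= 89.8057%

89.8057%


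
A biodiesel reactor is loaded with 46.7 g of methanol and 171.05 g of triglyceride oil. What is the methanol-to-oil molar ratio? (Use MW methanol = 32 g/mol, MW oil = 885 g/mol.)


Molar ratio = n_MeOH / n_oil = (MeOH/32) / (oil/885) = (MeOH * 885) / (32 * oil)
= (46.7 * 885) / (32 * 171.05)
= 7.5507

7.5507


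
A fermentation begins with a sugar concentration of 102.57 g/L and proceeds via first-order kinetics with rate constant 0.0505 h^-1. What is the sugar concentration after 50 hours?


S = S0 * exp(-k * t)
S = 102.57 * exp(-0.0505 * 50)
S = 8.2116 g/L

8.2116 g/L


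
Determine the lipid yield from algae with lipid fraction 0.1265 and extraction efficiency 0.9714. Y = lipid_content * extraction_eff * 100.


Y = lipid_content * extraction_eff * 100
= 0.1265 * 0.9714 * 100
= 12.2882%

12.2882%


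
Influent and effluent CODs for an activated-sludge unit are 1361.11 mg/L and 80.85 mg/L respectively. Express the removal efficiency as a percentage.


eta = (COD_in - COD_out) / COD_in * 100
= (1361.11 - 80.85) / 1361.11 * 100
= 94.0600%

94.0600%


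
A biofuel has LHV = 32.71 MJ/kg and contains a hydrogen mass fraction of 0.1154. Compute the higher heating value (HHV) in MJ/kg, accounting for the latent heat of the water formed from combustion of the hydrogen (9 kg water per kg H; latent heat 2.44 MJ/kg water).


HHV = LHV + H_frac * 9 * 2.44
= 32.71 + 0.1154 * 9 * 2.44
= 35.2442 MJ/kg

35.2442 MJ/kg


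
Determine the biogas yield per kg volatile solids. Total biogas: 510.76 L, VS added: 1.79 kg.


Y = V / VS
= 510.76 / 1.79
= 285.3408 L/kg VS

285.3408 L/kg VS


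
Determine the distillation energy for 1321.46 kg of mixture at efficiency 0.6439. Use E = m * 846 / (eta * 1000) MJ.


E = m * 846 / (eta * 1000)
= 1321.46 * 846 / (0.6439 * 1000)
= 1736.2248 MJ

1736.2248 MJ


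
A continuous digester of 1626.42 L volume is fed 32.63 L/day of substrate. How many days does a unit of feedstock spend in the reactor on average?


HRT = V / Q
= 1626.42 / 32.63
= 49.8443 days

49.8443 days


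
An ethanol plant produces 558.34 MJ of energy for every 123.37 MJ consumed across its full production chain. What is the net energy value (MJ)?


NEV = E_out - E_in
= 558.34 - 123.37
= 434.9700 MJ

434.9700 MJ


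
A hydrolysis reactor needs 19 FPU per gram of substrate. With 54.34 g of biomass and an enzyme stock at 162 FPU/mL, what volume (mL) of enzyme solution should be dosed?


V = dosage * m_sub / activity
V = 19 * 54.34 / 162
V = 6.3732 mL

6.3732 mL


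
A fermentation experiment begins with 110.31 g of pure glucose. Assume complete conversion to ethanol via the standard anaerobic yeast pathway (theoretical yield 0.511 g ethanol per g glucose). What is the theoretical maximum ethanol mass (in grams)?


Theoretical ethanol yield: m_EtOH = 0.511 * m_glucose
m_EtOH = 0.511 * 110.31 = 56.3684 g

56.3684 g


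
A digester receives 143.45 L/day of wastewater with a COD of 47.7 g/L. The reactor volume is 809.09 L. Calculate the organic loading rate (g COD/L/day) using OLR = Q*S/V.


OLR = Q * S / V
= 143.45 * 47.7 / 809.09
= 8.4571 g/L/day

8.4571 g/L/day


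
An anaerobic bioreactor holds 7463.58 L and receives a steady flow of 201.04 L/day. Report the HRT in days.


HRT = V / Q
= 7463.58 / 201.04
= 37.1249 days

37.1249 days


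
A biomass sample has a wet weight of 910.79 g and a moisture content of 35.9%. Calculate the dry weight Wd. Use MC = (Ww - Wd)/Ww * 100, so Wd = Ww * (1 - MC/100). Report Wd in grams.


Wd = Ww * (1 - MC/100)
= 910.79 * (1 - 35.9/100)
= 583.8164 g

583.8164 g


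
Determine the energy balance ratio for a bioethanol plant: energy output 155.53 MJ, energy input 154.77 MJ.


EROI = E_out / E_in
= 155.53 / 154.77
= 1.0049

1.0049


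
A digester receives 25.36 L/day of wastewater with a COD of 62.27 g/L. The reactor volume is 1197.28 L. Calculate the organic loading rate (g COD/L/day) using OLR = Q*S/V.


OLR = Q * S / V
= 25.36 * 62.27 / 1197.28
= 1.3190 g/L/day

1.3190 g/L/day


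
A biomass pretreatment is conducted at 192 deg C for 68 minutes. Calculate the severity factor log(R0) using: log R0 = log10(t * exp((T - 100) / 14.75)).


logR0 = log10(t * exp((T - 100) / 14.75))
= log10(68 * exp((192 - 100) / 14.75))
= 4.5413

4.5413


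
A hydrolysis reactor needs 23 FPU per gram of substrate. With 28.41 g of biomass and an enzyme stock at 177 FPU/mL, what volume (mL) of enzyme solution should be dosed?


V = dosage * m_sub / activity
V = 23 * 28.41 / 177
V = 3.6917 mL

3.6917 mL


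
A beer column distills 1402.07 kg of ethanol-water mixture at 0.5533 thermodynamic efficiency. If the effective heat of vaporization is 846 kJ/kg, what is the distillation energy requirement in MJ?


E = m * 846 / (eta * 1000)
= 1402.07 * 846 / (0.5533 * 1000)
= 2143.7759 MJ

2143.7759 MJ


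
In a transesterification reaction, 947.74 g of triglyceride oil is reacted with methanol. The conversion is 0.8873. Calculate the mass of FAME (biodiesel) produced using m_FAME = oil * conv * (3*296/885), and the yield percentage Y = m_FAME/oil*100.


m_FAME = oil * conv * (3 * 296 / 885) = oil * conv * (888/885)
= 947.74 * 0.8873 * 888 / 885
= 843.7803 g
Y = m_FAME / oil * 100 = conv * (888/885) * 100
= 0.8873 * 888 / 885 * 100
= 89.03%

843.7803 g FAME; Y = 89.03%


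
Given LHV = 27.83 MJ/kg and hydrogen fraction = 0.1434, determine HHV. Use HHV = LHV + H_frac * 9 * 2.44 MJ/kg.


HHV = LHV + H_frac * 9 * 2.44
= 27.83 + 0.1434 * 9 * 2.44
= 30.9791 MJ/kg

30.9791 MJ/kg


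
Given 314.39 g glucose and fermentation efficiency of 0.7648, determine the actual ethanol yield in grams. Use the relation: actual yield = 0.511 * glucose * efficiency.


Actual ethanol: m = 0.511 * 314.39 * 0.7648
m = 122.8676 g

122.8676 g


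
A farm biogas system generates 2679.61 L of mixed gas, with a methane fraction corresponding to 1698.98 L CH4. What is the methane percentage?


CH4% = V_CH4 / V_total * 100
= 1698.98 / 2679.61 * 100
= 63.4040%

63.4040%


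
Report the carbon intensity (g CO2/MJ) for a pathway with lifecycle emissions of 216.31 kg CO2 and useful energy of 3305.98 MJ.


CI = CO2 * 1000 / E
= 216.31 * 1000 / 3305.98
= 65.4299 g CO2/MJ

65.4299 g CO2/MJ


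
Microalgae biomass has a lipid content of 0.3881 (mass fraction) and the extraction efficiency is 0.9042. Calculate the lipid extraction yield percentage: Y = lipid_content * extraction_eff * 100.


Y = lipid_content * extraction_eff * 100
= 0.3881 * 0.9042 * 100
= 35.0920%

35.0920%


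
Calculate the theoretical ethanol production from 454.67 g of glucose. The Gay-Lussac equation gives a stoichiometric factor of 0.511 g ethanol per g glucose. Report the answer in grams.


Theoretical ethanol yield: m_EtOH = 0.511 * m_glucose
m_EtOH = 0.511 * 454.67 = 232.3364 g

232.3364 g


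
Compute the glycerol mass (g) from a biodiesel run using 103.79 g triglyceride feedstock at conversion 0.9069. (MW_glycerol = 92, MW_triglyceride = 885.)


glycerol = oil * conv * (92/885)
= 103.79 * 0.9069 * 92 / 885
= 9.7850 g

9.7850 g


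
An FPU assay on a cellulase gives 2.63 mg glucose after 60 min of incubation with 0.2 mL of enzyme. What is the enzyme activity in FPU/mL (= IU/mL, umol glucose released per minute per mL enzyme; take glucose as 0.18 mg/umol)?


Activity = glucose_mg / (0.18 mg/umol * V_mL * t_min)
= 2.63 / (0.18 * 0.2 * 60)
= 1.2176 FPU/mL

1.2176 FPU/mL


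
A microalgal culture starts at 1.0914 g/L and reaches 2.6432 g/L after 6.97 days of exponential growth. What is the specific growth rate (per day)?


mu = ln(X2/X1) / dt
= ln(2.6432/1.0914) / 6.97
= 0.1269 per day

0.1269 per day


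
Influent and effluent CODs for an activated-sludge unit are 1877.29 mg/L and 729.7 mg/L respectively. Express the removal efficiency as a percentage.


eta = (COD_in - COD_out) / COD_in * 100
= (1877.29 - 729.7) / 1877.29 * 100
= 61.1301%

61.1301%


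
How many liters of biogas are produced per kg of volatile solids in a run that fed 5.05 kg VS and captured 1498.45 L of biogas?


Y = V / VS
= 1498.45 / 5.05
= 296.7228 L/kg VS

296.7228 L/kg VS


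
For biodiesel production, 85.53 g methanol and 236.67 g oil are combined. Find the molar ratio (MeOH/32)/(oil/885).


Molar ratio = n_MeOH / n_oil = (MeOH/32) / (oil/885) = (MeOH * 885) / (32 * oil)
= (85.53 * 885) / (32 * 236.67)
= 9.9947

9.9947


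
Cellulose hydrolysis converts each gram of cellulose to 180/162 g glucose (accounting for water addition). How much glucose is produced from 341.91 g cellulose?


glucose = cellulose * 180/162
= 341.91 * 180/162
= 379.9000 g

379.9000 g


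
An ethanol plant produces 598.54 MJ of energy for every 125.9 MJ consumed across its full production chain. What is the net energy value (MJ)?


NEV = E_out - E_in
= 598.54 - 125.9
= 472.6400 MJ

472.6400 MJ


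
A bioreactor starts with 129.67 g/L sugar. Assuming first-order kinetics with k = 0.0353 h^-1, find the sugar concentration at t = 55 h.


S = S0 * exp(-k * t)
S = 129.67 * exp(-0.0353 * 55)
S = 18.6062 g/L

18.6062 g/L


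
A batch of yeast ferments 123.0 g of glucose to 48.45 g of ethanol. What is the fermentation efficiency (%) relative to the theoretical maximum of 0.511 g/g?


Fermentation efficiency = (actual / (0.511 * glucose)) * 100
= (48.45 / (0.511 * 123.0)) * 100
= 77.0846%

77.0846%


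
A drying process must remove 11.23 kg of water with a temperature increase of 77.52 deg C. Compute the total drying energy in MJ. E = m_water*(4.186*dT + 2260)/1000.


E = m_water * (4.186 * dT + 2260) / 1000
= 11.23 * (4.186 * 77.52 + 2260) / 1000
= 29.0239 MJ

29.0239 MJ


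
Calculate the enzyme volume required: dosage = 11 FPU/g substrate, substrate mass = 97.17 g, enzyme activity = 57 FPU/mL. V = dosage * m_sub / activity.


V = dosage * m_sub / activity
V = 11 * 97.17 / 57
V = 18.7521 mL

18.7521 mL


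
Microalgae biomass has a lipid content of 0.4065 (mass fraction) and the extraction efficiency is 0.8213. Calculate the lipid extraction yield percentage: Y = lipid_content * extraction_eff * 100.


Y = lipid_content * extraction_eff * 100
= 0.4065 * 0.8213 * 100
= 33.3858%

33.3858%


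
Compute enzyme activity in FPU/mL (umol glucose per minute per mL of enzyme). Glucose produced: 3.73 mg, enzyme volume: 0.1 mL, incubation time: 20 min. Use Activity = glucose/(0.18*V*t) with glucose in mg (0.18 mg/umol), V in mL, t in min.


Activity = glucose_mg / (0.18 mg/umol * V_mL * t_min)
= 3.73 / (0.18 * 0.1 * 20)
= 10.3611 FPU/mL

10.3611 FPU/mL


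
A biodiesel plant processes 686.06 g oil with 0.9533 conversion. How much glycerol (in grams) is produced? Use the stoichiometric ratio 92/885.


glycerol = oil * conv * (92/885)
= 686.06 * 0.9533 * 92 / 885
= 67.9886 g

67.9886 g


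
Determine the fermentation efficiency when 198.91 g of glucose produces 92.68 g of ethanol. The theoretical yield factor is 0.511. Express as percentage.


Fermentation efficiency = (actual / (0.511 * glucose)) * 100
= (92.68 / (0.511 * 198.91)) * 100
= 91.1819%

91.1819%


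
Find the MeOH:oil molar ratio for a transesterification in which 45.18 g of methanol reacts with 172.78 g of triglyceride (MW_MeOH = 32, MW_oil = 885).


Molar ratio = n_MeOH / n_oil = (MeOH/32) / (oil/885) = (MeOH * 885) / (32 * oil)
= (45.18 * 885) / (32 * 172.78)
= 7.2318

7.2318


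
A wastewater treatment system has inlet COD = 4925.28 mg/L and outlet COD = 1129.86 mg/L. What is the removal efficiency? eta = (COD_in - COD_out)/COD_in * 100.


eta = (COD_in - COD_out) / COD_in * 100
= (4925.28 - 1129.86) / 4925.28 * 100
= 77.0600%

77.0600%


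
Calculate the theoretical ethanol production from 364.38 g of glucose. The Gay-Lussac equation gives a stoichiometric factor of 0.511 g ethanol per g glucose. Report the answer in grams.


Theoretical ethanol yield: m_EtOH = 0.511 * m_glucose
m_EtOH = 0.511 * 364.38 = 186.1982 g

186.1982 g


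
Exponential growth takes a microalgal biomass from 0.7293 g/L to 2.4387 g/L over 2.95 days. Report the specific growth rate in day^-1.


mu = ln(X2/X1) / dt
= ln(2.4387/0.7293) / 2.95
= 0.4092 per day

0.4092 per day


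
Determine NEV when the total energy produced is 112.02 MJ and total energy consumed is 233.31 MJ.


NEV = E_out - E_in
= 112.02 - 233.31
= -121.2900 MJ

-121.2900 MJ


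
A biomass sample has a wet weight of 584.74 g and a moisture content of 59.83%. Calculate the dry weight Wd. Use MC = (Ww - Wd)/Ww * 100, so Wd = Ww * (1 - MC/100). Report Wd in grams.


Wd = Ww * (1 - MC/100)
= 584.74 * (1 - 59.83/100)
= 234.8901 g

234.8901 g


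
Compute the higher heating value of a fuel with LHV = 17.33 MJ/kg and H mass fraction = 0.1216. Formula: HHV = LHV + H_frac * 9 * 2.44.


HHV = LHV + H_frac * 9 * 2.44
= 17.33 + 0.1216 * 9 * 2.44
= 20.0003 MJ/kg

20.0003 MJ/kg


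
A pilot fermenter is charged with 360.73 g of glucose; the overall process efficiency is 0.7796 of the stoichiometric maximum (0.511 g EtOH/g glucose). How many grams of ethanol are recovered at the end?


Actual ethanol: m = 0.511 * 360.73 * 0.7796
m = 143.7060 g

143.7060 g


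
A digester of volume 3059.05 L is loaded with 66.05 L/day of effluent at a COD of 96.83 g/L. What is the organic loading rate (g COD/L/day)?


OLR = Q * S / V
= 66.05 * 96.83 / 3059.05
= 2.0907 g/L/day

2.0907 g/L/day


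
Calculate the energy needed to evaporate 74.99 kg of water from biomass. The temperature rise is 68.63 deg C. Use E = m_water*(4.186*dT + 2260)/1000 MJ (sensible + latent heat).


E = m_water * (4.186 * dT + 2260) / 1000
= 74.99 * (4.186 * 68.63 + 2260) / 1000
= 191.0209 MJ

191.0209 MJ


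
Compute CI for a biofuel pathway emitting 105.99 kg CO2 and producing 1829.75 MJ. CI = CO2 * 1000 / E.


CI = CO2 * 1000 / E
= 105.99 * 1000 / 1829.75
= 57.9259 g CO2/MJ

57.9259 g CO2/MJ


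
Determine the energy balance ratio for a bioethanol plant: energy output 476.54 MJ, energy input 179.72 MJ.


EROI = E_out / E_in
= 476.54 / 179.72
= 2.6516

2.6516


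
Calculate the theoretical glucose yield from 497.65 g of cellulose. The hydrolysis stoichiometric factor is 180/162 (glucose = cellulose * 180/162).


glucose = cellulose * 180/162
= 497.65 * 180/162
= 552.9444 g

552.9444 g


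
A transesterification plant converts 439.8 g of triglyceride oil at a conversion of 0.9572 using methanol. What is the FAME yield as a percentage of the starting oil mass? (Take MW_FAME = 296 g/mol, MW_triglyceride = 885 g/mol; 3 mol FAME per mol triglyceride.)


m_FAME = oil * conv * (3 * 296 / 885) = oil * conv * (888/885)
= 439.8 * 0.9572 * 888 / 885
= 422.4036 g
Y = m_FAME / oil * 100 = conv * (888/885) * 100
= 0.9572 * 888 / 885 * 100
= 96.04%

96.04%


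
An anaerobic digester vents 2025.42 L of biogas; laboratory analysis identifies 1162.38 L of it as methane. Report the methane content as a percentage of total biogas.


CH4% = V_CH4 / V_total * 100
= 1162.38 / 2025.42 * 100
= 57.3896%

57.3896%


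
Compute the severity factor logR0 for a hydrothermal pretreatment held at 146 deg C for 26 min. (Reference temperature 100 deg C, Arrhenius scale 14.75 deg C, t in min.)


logR0 = log10(t * exp((T - 100) / 14.75))
= log10(26 * exp((146 - 100) / 14.75))
= 2.7694

2.7694


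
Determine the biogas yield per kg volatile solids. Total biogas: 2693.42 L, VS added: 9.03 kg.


Y = V / VS
= 2693.42 / 9.03
= 298.2746 L/kg VS

298.2746 L/kg VS


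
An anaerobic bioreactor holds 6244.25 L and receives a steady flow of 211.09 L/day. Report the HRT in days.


HRT = V / Q
= 6244.25 / 211.09
= 29.5810 days

29.5810 days


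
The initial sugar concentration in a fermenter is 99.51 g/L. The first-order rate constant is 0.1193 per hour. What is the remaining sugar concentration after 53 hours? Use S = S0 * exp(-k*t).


S = S0 * exp(-k * t)
S = 99.51 * exp(-0.1193 * 53)
S = 0.1786 g/L

0.1786 g/L


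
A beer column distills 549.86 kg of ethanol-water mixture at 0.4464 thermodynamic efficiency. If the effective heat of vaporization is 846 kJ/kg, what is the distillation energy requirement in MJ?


E = m * 846 / (eta * 1000)
= 549.86 * 846 / (0.4464 * 1000)
= 1042.0734 MJ

1042.0734 MJ


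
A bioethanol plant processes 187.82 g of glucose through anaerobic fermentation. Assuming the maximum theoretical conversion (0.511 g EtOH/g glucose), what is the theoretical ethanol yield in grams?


Theoretical ethanol yield: m_EtOH = 0.511 * m_glucose
m_EtOH = 0.511 * 187.82 = 95.9760 g

95.9760 g


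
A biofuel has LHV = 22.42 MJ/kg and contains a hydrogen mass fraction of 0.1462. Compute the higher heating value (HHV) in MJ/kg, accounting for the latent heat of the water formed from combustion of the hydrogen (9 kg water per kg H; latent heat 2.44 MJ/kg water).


HHV = LHV + H_frac * 9 * 2.44
= 22.42 + 0.1462 * 9 * 2.44
= 25.6306 MJ/kg

25.6306 MJ/kg


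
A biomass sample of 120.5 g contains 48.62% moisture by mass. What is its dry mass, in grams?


Wd = Ww * (1 - MC/100)
= 120.5 * (1 - 48.62/100)
= 61.9129 g

61.9129 g


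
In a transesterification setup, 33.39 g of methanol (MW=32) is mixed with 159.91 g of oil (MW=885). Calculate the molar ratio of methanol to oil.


Molar ratio = n_MeOH / n_oil = (MeOH/32) / (oil/885) = (MeOH * 885) / (32 * oil)
= (33.39 * 885) / (32 * 159.91)
= 5.7748

5.7748


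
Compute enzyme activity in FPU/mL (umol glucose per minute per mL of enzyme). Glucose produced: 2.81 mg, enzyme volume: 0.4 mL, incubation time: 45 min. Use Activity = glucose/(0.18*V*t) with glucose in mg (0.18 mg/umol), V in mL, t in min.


Activity = glucose_mg / (0.18 mg/umol * V_mL * t_min)
= 2.81 / (0.18 * 0.4 * 45)
= 0.8673 FPU/mL

0.8673 FPU/mL


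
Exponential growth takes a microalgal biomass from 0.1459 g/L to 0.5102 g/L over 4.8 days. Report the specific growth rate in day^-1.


mu = ln(X2/X1) / dt
= ln(0.5102/0.1459) / 4.8
= 0.2608 per day

0.2608 per day


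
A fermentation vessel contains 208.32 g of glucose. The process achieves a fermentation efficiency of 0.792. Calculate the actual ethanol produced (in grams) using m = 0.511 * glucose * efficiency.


Actual ethanol: m = 0.511 * 208.32 * 0.792
m = 84.3096 g

84.3096 g


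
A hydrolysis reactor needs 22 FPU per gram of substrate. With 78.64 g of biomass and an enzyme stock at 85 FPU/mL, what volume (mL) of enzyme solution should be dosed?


V = dosage * m_sub / activity
V = 22 * 78.64 / 85
V = 20.3539 mL

20.3539 mL


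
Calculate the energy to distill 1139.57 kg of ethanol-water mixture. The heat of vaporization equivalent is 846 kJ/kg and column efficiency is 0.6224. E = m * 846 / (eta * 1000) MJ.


E = m * 846 / (eta * 1000)
= 1139.57 * 846 / (0.6224 * 1000)
= 1548.9656 MJ

1548.9656 MJ


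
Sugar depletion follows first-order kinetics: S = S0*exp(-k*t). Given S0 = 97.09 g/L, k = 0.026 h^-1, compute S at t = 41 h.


S = S0 * exp(-k * t)
S = 97.09 * exp(-0.026 * 41)
S = 33.4362 g/L

33.4362 g/L


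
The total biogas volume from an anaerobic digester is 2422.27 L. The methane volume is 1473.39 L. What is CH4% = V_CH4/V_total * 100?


CH4% = V_CH4 / V_total * 100
= 1473.39 / 2422.27 * 100
= 60.8268%

60.8268%


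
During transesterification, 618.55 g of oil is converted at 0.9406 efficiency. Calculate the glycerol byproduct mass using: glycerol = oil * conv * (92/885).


glycerol = oil * conv * (92/885)
= 618.55 * 0.9406 * 92 / 885
= 60.4817 g

60.4817 g


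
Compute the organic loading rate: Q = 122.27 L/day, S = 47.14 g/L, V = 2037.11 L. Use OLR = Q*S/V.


OLR = Q * S / V
= 122.27 * 47.14 / 2037.11
= 2.8294 g/L/day

2.8294 g/L/day


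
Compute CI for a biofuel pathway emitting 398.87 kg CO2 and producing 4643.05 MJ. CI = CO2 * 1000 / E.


CI = CO2 * 1000 / E
= 398.87 * 1000 / 4643.05
= 85.9069 g CO2/MJ

85.9069 g CO2/MJ


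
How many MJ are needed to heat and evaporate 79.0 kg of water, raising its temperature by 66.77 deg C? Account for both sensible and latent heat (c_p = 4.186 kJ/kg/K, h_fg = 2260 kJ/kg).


E = m_water * (4.186 * dT + 2260) / 1000
= 79.0 * (4.186 * 66.77 + 2260) / 1000
= 200.6204 MJ

200.6204 MJ


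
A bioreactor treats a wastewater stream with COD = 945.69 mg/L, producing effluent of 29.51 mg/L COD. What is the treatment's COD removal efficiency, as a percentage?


eta = (COD_in - COD_out) / COD_in * 100
= (945.69 - 29.51) / 945.69 * 100
= 96.8795%

96.8795%


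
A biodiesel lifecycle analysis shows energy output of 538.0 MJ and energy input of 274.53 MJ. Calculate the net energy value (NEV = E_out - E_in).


NEV = E_out - E_in
= 538.0 - 274.53
= 263.4700 MJ

263.4700 MJ


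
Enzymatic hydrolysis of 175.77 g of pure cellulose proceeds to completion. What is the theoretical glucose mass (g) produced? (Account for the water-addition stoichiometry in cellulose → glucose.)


glucose = cellulose * 180/162
= 175.77 * 180/162
= 195.3000 g

195.3000 g


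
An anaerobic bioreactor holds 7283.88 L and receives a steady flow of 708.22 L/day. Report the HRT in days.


HRT = V / Q
= 7283.88 / 708.22
= 10.2848 days

10.2848 days


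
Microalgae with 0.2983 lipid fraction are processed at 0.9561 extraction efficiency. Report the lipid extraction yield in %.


Y = lipid_content * extraction_eff * 100
= 0.2983 * 0.9561 * 100
= 28.5205%

28.5205%


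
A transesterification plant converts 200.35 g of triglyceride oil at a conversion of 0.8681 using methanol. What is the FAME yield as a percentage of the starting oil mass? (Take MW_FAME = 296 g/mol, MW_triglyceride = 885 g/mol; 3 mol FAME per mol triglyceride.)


m_FAME = oil * conv * (3 * 296 / 885) = oil * conv * (888/885)
= 200.35 * 0.8681 * 888 / 885
= 174.5134 g
Y = m_FAME / oil * 100 = conv * (888/885) * 100
= 0.8681 * 888 / 885 * 100
= 87.10%

87.10%


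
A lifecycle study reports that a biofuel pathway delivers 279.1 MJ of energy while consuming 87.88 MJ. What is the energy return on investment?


EROI = E_out / E_in
= 279.1 / 87.88
= 3.1759

3.1759


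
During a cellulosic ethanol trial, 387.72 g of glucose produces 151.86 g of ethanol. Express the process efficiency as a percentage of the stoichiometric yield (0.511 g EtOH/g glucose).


Fermentation efficiency = (actual / (0.511 * glucose)) * 100
= (151.86 / (0.511 * 387.72)) * 100
= 76.6486%

76.6486%


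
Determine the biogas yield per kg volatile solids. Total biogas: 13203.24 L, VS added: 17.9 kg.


Y = V / VS
= 13203.24 / 17.9
= 737.6112 L/kg VS

737.6112 L/kg VS


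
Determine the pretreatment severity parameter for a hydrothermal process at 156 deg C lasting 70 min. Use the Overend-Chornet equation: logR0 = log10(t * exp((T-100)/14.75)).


logR0 = log10(t * exp((T - 100) / 14.75))
= log10(70 * exp((156 - 100) / 14.75))
= 3.4939

3.4939


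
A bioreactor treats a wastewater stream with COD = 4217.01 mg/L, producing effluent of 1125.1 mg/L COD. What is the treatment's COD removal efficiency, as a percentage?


eta = (COD_in - COD_out) / COD_in * 100
= (4217.01 - 1125.1) / 4217.01 * 100
= 73.3200%

73.3200%


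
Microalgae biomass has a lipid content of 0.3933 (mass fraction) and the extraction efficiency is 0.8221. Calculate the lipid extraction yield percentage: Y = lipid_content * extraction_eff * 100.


Y = lipid_content * extraction_eff * 100
= 0.3933 * 0.8221 * 100
= 32.3332%

32.3332%


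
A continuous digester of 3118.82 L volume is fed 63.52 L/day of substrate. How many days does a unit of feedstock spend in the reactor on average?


HRT = V / Q
= 3118.82 / 63.52
= 49.0998 days

49.0998 days


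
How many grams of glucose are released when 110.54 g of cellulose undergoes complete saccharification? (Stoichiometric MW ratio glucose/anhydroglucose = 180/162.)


glucose = cellulose * 180/162
= 110.54 * 180/162
= 122.8222 g

122.8222 g


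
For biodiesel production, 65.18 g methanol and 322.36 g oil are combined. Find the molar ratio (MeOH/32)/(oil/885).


Molar ratio = n_MeOH / n_oil = (MeOH/32) / (oil/885) = (MeOH * 885) / (32 * oil)
= (65.18 * 885) / (32 * 322.36)
= 5.5920

5.5920


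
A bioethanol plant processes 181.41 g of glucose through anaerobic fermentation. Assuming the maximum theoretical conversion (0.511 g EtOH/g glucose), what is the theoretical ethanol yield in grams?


Theoretical ethanol yield: m_EtOH = 0.511 * m_glucose
m_EtOH = 0.511 * 181.41 = 92.7005 g

92.7005 g


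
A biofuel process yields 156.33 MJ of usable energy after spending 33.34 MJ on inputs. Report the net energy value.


NEV = E_out - E_in
= 156.33 - 33.34
= 122.9900 MJ

122.9900 MJ


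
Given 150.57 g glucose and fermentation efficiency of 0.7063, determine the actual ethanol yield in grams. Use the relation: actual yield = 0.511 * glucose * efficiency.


Actual ethanol: m = 0.511 * 150.57 * 0.7063
m = 54.3436 g

54.3436 g


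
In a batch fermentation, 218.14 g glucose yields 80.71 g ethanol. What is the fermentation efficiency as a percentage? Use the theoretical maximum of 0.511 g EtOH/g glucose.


Fermentation efficiency = (actual / (0.511 * glucose)) * 100
= (80.71 / (0.511 * 218.14)) * 100
= 72.4054%

72.4054%


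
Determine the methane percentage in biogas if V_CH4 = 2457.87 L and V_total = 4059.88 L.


CH4% = V_CH4 / V_total * 100
= 2457.87 / 4059.88 * 100
= 60.5405%

60.5405%


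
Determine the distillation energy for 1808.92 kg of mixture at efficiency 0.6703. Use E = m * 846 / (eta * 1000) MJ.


E = m * 846 / (eta * 1000)
= 1808.92 * 846 / (0.6703 * 1000)
= 2283.0767 MJ

2283.0767 MJ


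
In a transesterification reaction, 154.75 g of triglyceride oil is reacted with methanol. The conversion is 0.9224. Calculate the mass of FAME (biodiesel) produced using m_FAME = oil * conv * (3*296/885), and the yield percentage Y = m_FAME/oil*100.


m_FAME = oil * conv * (3 * 296 / 885) = oil * conv * (888/885)
= 154.75 * 0.9224 * 888 / 885
= 143.2253 g
Y = m_FAME / oil * 100 = conv * (888/885) * 100
= 0.9224 * 888 / 885 * 100
= 92.55%

143.2253 g FAME; Y = 92.55%


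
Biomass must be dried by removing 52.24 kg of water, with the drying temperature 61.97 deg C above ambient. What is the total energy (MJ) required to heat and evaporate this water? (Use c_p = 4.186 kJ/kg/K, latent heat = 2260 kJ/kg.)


E = m_water * (4.186 * dT + 2260) / 1000
= 52.24 * (4.186 * 61.97 + 2260) / 1000
= 131.6138 MJ

131.6138 MJ


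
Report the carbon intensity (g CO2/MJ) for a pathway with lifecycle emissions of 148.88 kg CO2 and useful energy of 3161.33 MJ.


CI = CO2 * 1000 / E
= 148.88 * 1000 / 3161.33
= 47.0941 g CO2/MJ

47.0941 g CO2/MJ


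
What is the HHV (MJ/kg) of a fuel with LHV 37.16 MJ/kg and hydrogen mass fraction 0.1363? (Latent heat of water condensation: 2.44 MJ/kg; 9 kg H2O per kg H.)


HHV = LHV + H_frac * 9 * 2.44
= 37.16 + 0.1363 * 9 * 2.44
= 40.1531 MJ/kg

40.1531 MJ/kg


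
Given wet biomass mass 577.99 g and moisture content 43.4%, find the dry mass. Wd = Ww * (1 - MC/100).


Wd = Ww * (1 - MC/100)
= 577.99 * (1 - 43.4/100)
= 327.1423 g

327.1423 g


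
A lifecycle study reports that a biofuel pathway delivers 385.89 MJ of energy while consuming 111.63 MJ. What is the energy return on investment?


EROI = E_out / E_in
= 385.89 / 111.63
= 3.4569

3.4569


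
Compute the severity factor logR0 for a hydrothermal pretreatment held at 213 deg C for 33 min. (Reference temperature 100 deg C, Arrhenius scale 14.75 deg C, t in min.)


logR0 = log10(t * exp((T - 100) / 14.75))
= log10(33 * exp((213 - 100) / 14.75))
= 4.8457

4.8457


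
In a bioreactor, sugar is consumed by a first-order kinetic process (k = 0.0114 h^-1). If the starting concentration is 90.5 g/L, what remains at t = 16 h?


S = S0 * exp(-k * t)
S = 90.5 * exp(-0.0114 * 16)
S = 75.4108 g/L

75.4108 g/L


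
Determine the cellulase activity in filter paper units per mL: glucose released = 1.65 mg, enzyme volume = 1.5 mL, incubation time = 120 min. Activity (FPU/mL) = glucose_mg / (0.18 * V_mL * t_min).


Activity = glucose_mg / (0.18 mg/umol * V_mL * t_min)
= 1.65 / (0.18 * 1.5 * 120)
= 0.0509 FPU/mL

0.0509 FPU/mL


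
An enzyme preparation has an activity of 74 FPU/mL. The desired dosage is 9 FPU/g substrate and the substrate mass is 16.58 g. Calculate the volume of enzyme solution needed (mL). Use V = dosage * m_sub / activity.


V = dosage * m_sub / activity
V = 9 * 16.58 / 74
V = 2.0165 mL

2.0165 mL


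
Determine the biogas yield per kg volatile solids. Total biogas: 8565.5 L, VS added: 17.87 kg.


Y = V / VS
= 8565.5 / 17.87
= 479.3229 L/kg VS

479.3229 L/kg VS


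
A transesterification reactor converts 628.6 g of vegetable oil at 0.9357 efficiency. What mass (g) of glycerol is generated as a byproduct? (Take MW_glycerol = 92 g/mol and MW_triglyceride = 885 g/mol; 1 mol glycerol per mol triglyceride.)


glycerol = oil * conv * (92/885)
= 628.6 * 0.9357 * 92 / 885
= 61.1442 g

61.1442 g


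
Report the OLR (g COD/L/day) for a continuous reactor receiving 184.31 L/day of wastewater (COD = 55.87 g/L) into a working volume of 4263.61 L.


OLR = Q * S / V
= 184.31 * 55.87 / 4263.61
= 2.4152 g/L/day

2.4152 g/L/day


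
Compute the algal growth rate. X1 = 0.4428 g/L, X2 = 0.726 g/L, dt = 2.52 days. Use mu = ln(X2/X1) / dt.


mu = ln(X2/X1) / dt
= ln(0.726/0.4428) / 2.52
= 0.1962 per day

0.1962 per day


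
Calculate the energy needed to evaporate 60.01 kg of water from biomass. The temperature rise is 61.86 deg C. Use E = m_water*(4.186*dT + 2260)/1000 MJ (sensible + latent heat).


E = m_water * (4.186 * dT + 2260) / 1000
= 60.01 * (4.186 * 61.86 + 2260) / 1000
= 151.1619 MJ

151.1619 MJ


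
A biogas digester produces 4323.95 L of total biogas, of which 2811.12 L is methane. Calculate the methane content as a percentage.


CH4% = V_CH4 / V_total * 100
= 2811.12 / 4323.95 * 100
= 65.0128%

65.0128%


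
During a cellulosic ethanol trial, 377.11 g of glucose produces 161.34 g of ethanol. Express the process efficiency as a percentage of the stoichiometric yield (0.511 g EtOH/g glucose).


Fermentation efficiency = (actual / (0.511 * glucose)) * 100
= (161.34 / (0.511 * 377.11)) * 100
= 83.7246%

83.7246%


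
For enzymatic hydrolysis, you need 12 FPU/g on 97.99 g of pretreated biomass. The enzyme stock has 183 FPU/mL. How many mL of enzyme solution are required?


V = dosage * m_sub / activity
V = 12 * 97.99 / 183
V = 6.4256 mL

6.4256 mL


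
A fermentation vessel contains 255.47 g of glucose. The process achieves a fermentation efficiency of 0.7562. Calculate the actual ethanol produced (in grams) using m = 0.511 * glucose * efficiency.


Actual ethanol: m = 0.511 * 255.47 * 0.7562
m = 98.7183 g

98.7183 g


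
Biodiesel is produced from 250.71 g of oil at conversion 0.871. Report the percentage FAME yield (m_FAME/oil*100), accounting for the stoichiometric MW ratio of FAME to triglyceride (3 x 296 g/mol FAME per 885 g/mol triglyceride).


m_FAME = oil * conv * (3 * 296 / 885) = oil * conv * (888/885)
= 250.71 * 0.871 * 888 / 885
= 219.1086 g
Y = m_FAME / oil * 100 = conv * (888/885) * 100
= 0.871 * 888 / 885 * 100
= 87.40%

87.40%


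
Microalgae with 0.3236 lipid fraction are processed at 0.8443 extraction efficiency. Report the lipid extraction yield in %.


Y = lipid_content * extraction_eff * 100
= 0.3236 * 0.8443 * 100
= 27.3215%

27.3215%


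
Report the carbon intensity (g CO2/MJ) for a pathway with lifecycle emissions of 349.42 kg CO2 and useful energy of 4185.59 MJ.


CI = CO2 * 1000 / E
= 349.42 * 1000 / 4185.59
= 83.4817 g CO2/MJ

83.4817 g CO2/MJ


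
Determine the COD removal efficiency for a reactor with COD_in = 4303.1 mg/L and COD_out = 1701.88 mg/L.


eta = (COD_in - COD_out) / COD_in * 100
= (4303.1 - 1701.88) / 4303.1 * 100
= 60.4499%

60.4499%


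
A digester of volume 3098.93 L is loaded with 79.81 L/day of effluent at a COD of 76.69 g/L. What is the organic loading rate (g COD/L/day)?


OLR = Q * S / V
= 79.81 * 76.69 / 3098.93
= 1.9751 g/L/day

1.9751 g/L/day


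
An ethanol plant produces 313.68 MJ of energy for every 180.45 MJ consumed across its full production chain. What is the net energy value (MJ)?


NEV = E_out - E_in
= 313.68 - 180.45
= 133.2300 MJ

133.2300 MJ


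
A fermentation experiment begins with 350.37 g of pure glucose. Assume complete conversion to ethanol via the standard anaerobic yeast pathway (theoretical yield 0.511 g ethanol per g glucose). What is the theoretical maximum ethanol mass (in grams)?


Theoretical ethanol yield: m_EtOH = 0.511 * m_glucose
m_EtOH = 0.511 * 350.37 = 179.0391 g

179.0391 g


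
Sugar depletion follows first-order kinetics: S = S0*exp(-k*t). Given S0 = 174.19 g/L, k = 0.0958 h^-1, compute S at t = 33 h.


S = S0 * exp(-k * t)
S = 174.19 * exp(-0.0958 * 33)
S = 7.3798 g/L

7.3798 g/L


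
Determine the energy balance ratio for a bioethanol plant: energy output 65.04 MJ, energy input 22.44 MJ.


EROI = E_out / E_in
= 65.04 / 22.44
= 2.8984

2.8984


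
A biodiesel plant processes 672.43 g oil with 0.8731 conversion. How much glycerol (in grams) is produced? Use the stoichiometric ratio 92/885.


glycerol = oil * conv * (92/885)
= 672.43 * 0.8731 * 92 / 885
= 61.0317 g

61.0317 g


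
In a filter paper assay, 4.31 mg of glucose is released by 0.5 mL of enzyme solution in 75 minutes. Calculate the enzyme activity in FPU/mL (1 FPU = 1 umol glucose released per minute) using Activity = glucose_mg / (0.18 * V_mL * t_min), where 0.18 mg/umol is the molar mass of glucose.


Activity = glucose_mg / (0.18 mg/umol * V_mL * t_min)
= 4.31 / (0.18 * 0.5 * 75)
= 0.6385 FPU/mL

0.6385 FPU/mL


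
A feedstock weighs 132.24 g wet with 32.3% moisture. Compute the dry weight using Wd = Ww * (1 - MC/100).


Wd = Ww * (1 - MC/100)
= 132.24 * (1 - 32.3/100)
= 89.5265 g

89.5265 g


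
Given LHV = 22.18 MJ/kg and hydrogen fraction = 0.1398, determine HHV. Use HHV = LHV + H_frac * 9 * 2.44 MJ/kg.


HHV = LHV + H_frac * 9 * 2.44
= 22.18 + 0.1398 * 9 * 2.44
= 25.2500 MJ/kg

25.2500 MJ/kg


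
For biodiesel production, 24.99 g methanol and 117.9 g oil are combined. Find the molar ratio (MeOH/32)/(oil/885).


Molar ratio = n_MeOH / n_oil = (MeOH/32) / (oil/885) = (MeOH * 885) / (32 * oil)
= (24.99 * 885) / (32 * 117.9)
= 5.8620

5.8620


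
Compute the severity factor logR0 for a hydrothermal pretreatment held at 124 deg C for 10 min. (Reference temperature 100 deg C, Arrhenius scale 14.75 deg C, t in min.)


logR0 = log10(t * exp((T - 100) / 14.75))
= log10(10 * exp((124 - 100) / 14.75))
= 1.7066

1.7066


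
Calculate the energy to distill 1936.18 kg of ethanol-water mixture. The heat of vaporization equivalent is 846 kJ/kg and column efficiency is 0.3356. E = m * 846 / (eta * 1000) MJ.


E = m * 846 / (eta * 1000)
= 1936.18 * 846 / (0.3356 * 1000)
= 4880.8352 MJ

4880.8352 MJ


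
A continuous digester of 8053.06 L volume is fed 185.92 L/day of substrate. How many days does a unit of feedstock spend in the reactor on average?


HRT = V / Q
= 8053.06 / 185.92
= 43.3147 days

43.3147 days


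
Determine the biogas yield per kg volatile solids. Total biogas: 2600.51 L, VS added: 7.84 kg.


Y = V / VS
= 2600.51 / 7.84
= 331.6977 L/kg VS

331.6977 L/kg VS


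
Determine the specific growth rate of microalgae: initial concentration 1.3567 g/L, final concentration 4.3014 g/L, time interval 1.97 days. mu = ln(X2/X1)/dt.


mu = ln(X2/X1) / dt
= ln(4.3014/1.3567) / 1.97
= 0.5857 per day

0.5857 per day


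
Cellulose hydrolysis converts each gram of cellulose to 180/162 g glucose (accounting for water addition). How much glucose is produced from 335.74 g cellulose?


glucose = cellulose * 180/162
= 335.74 * 180/162
= 373.0444 g

373.0444 g


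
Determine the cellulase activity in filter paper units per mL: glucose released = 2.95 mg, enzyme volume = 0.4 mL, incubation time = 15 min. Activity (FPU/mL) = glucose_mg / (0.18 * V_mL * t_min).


Activity = glucose_mg / (0.18 mg/umol * V_mL * t_min)
= 2.95 / (0.18 * 0.4 * 15)
= 2.7315 FPU/mL

2.7315 FPU/mL


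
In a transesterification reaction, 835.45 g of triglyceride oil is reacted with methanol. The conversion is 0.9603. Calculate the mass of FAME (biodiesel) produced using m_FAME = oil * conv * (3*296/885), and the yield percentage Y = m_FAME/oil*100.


m_FAME = oil * conv * (3 * 296 / 885) = oil * conv * (888/885)
= 835.45 * 0.9603 * 888 / 885
= 805.0022 g
Y = m_FAME / oil * 100 = conv * (888/885) * 100
= 0.9603 * 888 / 885 * 100
= 96.36%

805.0022 g FAME; Y = 96.36%


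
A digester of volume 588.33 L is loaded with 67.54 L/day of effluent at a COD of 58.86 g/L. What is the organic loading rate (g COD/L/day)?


OLR = Q * S / V
= 67.54 * 58.86 / 588.33
= 6.7571 g/L/day

6.7571 g/L/day


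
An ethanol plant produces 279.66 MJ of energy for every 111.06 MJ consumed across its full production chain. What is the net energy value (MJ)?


NEV = E_out - E_in
= 279.66 - 111.06
= 168.6000 MJ

168.6000 MJ


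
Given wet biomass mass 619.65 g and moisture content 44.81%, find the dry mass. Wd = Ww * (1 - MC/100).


Wd = Ww * (1 - MC/100)
= 619.65 * (1 - 44.81/100)
= 341.9848 g

341.9848 g


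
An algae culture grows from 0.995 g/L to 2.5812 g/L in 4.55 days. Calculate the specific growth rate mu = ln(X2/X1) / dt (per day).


mu = ln(X2/X1) / dt
= ln(2.5812/0.995) / 4.55
= 0.2095 per day

0.2095 per day


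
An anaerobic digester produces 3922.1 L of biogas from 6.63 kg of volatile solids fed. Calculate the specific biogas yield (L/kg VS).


Y = V / VS
= 3922.1 / 6.63
= 591.5686 L/kg VS

591.5686 L/kg VS


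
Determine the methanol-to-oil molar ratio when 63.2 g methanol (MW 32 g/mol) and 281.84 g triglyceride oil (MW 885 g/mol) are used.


Molar ratio = n_MeOH / n_oil = (MeOH/32) / (oil/885) = (MeOH * 885) / (32 * oil)
= (63.2 * 885) / (32 * 281.84)
= 6.2017

6.2017


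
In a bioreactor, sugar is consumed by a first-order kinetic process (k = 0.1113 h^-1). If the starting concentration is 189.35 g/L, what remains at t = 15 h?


S = S0 * exp(-k * t)
S = 189.35 * exp(-0.1113 * 15)
S = 35.6624 g/L

35.6624 g/L


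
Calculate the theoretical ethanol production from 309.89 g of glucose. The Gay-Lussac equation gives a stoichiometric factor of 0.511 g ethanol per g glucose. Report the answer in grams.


Theoretical ethanol yield: m_EtOH = 0.511 * m_glucose
m_EtOH = 0.511 * 309.89 = 158.3538 g

158.3538 g


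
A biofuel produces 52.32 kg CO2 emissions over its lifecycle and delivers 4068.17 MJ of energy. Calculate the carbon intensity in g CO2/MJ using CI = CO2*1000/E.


CI = CO2 * 1000 / E
= 52.32 * 1000 / 4068.17
= 12.8608 g CO2/MJ

12.8608 g CO2/MJ


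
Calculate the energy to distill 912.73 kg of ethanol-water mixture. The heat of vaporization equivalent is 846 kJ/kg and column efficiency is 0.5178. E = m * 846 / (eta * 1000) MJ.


E = m * 846 / (eta * 1000)
= 912.73 * 846 / (0.5178 * 1000)
= 1491.2506 MJ

1491.2506 MJ
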